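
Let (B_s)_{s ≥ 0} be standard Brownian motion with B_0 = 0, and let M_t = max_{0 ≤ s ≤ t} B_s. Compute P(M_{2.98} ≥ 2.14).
P(M_{2.98} ≥ 2.14) = 2·P(B_{2.98} ≥ 2.14) = 2(1 − Φ(2.14/√2.98)) ≈ 0.2151

By the reflection principle for Brownian motion, P(M_t ≥ a) = 2 · P(B_t ≥ a) for a ≥ 0. Since B_t ~ N(0, t), P(B_t ≥ 2.14) = 1 − Φ(2.14/√t) = 1 − Φ(2.14/√2.98) = 1 − Φ(1.2397). So
  P(M_{2.98} ≥ 2.14) = 2(1 − Φ(1.2397)) ≈ 0.2151.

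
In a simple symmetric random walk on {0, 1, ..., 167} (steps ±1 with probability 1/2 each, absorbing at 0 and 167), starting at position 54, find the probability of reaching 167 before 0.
P(hit 167 before 0) = 54/167

Let u_k = P(hit 167 before 0 | start at k). Then u_0 = 0, u_167 = 1, and u_k = u_{k-1}/2 + u_{k+1}/2 for 1 ≤ k ≤ 166. This harmonic recurrence is solved by u_k = k/167, giving u_54 = 54/167.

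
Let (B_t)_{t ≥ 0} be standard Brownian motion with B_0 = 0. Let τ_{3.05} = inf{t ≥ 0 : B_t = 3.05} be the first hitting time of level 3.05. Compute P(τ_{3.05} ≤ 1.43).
P(τ_{3.05} ≤ 1.43) = 2(1 − Φ(3.05/√1.43)) = 2(1 − Φ(2.5505)) ≈ 0.0108

By the reflection principle for standard BM, P(τ_b ≤ t) = 2 · P(B_t ≥ b). Since B_t ~ N(0, t), P(B_t ≥ 3.05) = 1 − Φ(3.05/√t) = 1 − Φ(3.05/√1.43) = 1 − Φ(2.5505) ≈ 0.00538. Doubling: P(τ_{3.05} ≤ 1.43) ≈ 2 · 0.00538 = 0.01076 ≈ 0.0108.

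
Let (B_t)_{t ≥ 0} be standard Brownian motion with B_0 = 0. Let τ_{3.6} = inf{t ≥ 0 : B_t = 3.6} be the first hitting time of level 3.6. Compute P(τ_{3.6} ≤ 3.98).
P(τ_{3.6} ≤ 3.98) = 2(1 − Φ(3.6/√3.98)) = 2(1 − Φ(1.8045)) ≈ 0.0712

By the reflection principle for standard BM, P(τ_b ≤ t) = 2 · P(B_t ≥ b). Since B_t ~ N(0, t), P(B_t ≥ 3.6) = 1 − Φ(3.6/√t) = 1 − Φ(3.6/√3.98) = 1 − Φ(1.8045) ≈ 0.03558. Doubling: P(τ_{3.6} ≤ 3.98) ≈ 2 · 0.03558 = 0.07116 ≈ 0.0712.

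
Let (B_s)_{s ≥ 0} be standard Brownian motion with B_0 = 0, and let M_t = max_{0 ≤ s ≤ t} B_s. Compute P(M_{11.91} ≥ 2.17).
P(M_{11.91} ≥ 2.17) = 2·P(B_{11.91} ≥ 2.17) = 2(1 − Φ(2.17/√11.91)) ≈ 0.5295

By the reflection principle for Brownian motion, P(M_t ≥ a) = 2 · P(B_t ≥ a) for a ≥ 0. Since B_t ~ N(0, t), P(B_t ≥ 2.17) = 1 − Φ(2.17/√t) = 1 − Φ(2.17/√11.91) = 1 − Φ(0.6288). So
  P(M_{11.91} ≥ 2.17) = 2(1 − Φ(0.6288)) ≈ 0.5295.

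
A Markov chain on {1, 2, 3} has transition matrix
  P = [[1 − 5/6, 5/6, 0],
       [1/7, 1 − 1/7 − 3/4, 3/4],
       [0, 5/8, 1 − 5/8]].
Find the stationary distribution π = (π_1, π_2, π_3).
π = (6/83, 35/83, 42/83)

This is a birth-death chain on three states, which satisfies detailed balance: π_1 · P_{12} = π_2 · P_{21} and π_2 · P_{23} = π_3 · P_{32}.
From π_1 · 5/6 = π_2 · 1/7: π_2/π_1 = (5/6)/(1/7) = 35/6.
From π_2 · 3/4 = π_3 · 5/8: π_3/π_2 = (3/4)/(5/8) = 6/5.
Take π_1 proportional to 1; then unnormalized π = (1, 35/6, 7). Normalize by dividing by the sum 83/6:
  π = (6/83, 35/83, 42/83).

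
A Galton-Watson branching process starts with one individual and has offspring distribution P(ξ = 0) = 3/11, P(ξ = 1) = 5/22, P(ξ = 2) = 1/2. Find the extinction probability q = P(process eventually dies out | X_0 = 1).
q = 6/11

The pgf is f(s) = 3/11 + 5/22·s + 1/2·s². The extinction probability q is the smallest fixed point of f in [0, 1]. Setting s = f(s):
  1/2·s² + (5/22 − 1)·s + 3/11 = 0
  1/2·s² − (3/11 + 1/2)·s + 3/11 = 0
which factors as (s − 1)·(1/2·s − 3/11) = 0, giving roots s = 1 and s = (3/11)/(1/2) = 6/11.
Mean offspring μ = 5/22 + 2·1/2 = 27/22 > 1 (supercritical), so q < 1. The extinction probability is the smaller root: q = (3/11)/(1/2) = 6/11.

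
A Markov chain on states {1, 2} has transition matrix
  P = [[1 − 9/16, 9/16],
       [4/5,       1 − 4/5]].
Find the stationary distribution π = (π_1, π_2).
π_1 = 64/109, π_2 = 45/109

Solve πP = π with π_1 + π_2 = 1. From πP = π: π_1 · (1 − 9/16) + π_2 · 4/5 = π_1 ⇒ π_2 · 4/5 = π_1 · 9/16 ⇒ π_2/π_1 = (9/16)/(4/5) = 45/64. Together with π_1 + π_2 = 1:
  π_1 = (4/5)/(9/16 + 4/5) = (4/5)/(109/80) = 64/109,
  π_2 = (9/16)/(9/16 + 4/5) = (9/16)/(109/80) = 45/109.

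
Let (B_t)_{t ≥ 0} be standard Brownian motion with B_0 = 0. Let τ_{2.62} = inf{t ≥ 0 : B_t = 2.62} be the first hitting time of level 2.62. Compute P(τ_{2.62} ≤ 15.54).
P(τ_{2.62} ≤ 15.54) = 2(1 − Φ(2.62/√15.54)) = 2(1 − Φ(0.6646)) ≈ 0.5063

By the reflection principle for standard BM, P(τ_b ≤ t) = 2 · P(B_t ≥ b). Since B_t ~ N(0, t), P(B_t ≥ 2.62) = 1 − Φ(2.62/√t) = 1 − Φ(2.62/√15.54) = 1 − Φ(0.6646) ≈ 0.25315. Doubling: P(τ_{2.62} ≤ 15.54) ≈ 2 · 0.25315 = 0.50630 ≈ 0.5063.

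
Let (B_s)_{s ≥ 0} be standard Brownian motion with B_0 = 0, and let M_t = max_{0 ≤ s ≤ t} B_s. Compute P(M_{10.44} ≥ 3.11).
P(M_{10.44} ≥ 3.11) = 2·P(B_{10.44} ≥ 3.11) = 2(1 − Φ(3.11/√10.44)) ≈ 0.3358

By the reflection principle for Brownian motion, P(M_t ≥ a) = 2 · P(B_t ≥ a) for a ≥ 0. Since B_t ~ N(0, t), P(B_t ≥ 3.11) = 1 − Φ(3.11/√t) = 1 − Φ(3.11/√10.44) = 1 − Φ(0.9625). So
  P(M_{10.44} ≥ 3.11) = 2(1 − Φ(0.9625)) ≈ 0.3358.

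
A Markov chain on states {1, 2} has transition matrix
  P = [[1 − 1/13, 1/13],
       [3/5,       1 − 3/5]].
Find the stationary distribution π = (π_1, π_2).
π_1 = 39/44, π_2 = 5/44

Solve πP = π with π_1 + π_2 = 1. From πP = π: π_1 · (1 − 1/13) + π_2 · 3/5 = π_1 ⇒ π_2 · 3/5 = π_1 · 1/13 ⇒ π_2/π_1 = (1/13)/(3/5) = 5/39. Together with π_1 + π_2 = 1:
  π_1 = (3/5)/(1/13 + 3/5) = (3/5)/(44/65) = 39/44,
  π_2 = (1/13)/(1/13 + 3/5) = (1/13)/(44/65) = 5/44.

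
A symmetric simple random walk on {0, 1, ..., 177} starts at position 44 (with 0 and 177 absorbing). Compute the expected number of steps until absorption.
E[τ | X_0 = 44] = 5852

Let v_k = E[τ | X_0 = k]. Boundary: v_0 = v_177 = 0. Recurrence: v_k = 1 + (v_{k-1} + v_{k+1})/2 for 1 ≤ k ≤ 176. The particular solution to v_k − (v_{k-1} + v_{k+1})/2 = 1 is v_k = −k^2. Adding homogeneous solution A + B k and matching boundaries gives v_k = k (177 − k). Substituting k = 44: v_44 = 44 · 133 = 5852.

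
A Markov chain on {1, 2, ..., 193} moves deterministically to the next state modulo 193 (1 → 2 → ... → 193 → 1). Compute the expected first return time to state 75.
E[T_75 | X_0 = 75] = 193

The chain cycles deterministically, so starting at state 75 it returns in exactly 193 steps. Equivalently, the stationary distribution is uniform π_j = 1/193 for every state j, so by Kac's formula E[T_75] = 1/π_75 = 193.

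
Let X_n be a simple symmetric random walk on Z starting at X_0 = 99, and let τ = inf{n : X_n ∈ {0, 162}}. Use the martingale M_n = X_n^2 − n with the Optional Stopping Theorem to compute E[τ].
E[τ] = 6237

M_n = X_n^2 − n is a martingale (since E[X_{n+1}^2 | F_n] = X_n^2 + 1). By OST (τ has finite mean in a bounded region), E[M_τ] = E[M_0] = X_0^2 − 0 = 99^2 = 9801. Also E[M_τ] = E[X_τ^2] − E[τ]. The walk exits at 0 or 162, with P(hit 162 first) = 99/162, so E[X_τ^2] = 162^2 · 99/162 + 0 = 16038. Thus E[τ] = E[X_τ^2] − E[M_τ] = 16038 − 9801 = 6237 = 99(162 − 99) = 6237.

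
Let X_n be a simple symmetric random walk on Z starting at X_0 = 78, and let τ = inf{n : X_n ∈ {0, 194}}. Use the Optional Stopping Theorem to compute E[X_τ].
E[X_τ] = 78

X_n is a martingale and τ is a bounded-mean stopping time (indeed τ is finite a.s. with bounded expectation since the walk is in a bounded region). By the OST, E[X_τ] = E[X_0] = 78. Equivalently: E[X_τ] = 194 · P(hit 194 first) + 0 · P(hit 0 first) = 194 · (78/194) = 78.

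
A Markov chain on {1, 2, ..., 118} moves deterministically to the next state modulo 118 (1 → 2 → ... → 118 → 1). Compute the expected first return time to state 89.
E[T_89 | X_0 = 89] = 118

The chain cycles deterministically, so starting at state 89 it returns in exactly 118 steps. Equivalently, the stationary distribution is uniform π_j = 1/118 for every state j, so by Kac's formula E[T_89] = 1/π_89 = 118.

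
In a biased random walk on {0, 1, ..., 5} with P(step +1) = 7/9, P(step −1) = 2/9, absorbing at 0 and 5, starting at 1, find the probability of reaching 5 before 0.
P(hit 5 before 0) = (1 − (2/7)^1) / (1 − (2/7)^5) = 2401/3355

Let u_k denote P(reach 5 before 0 | start at k). Boundary: u_0 = 0, u_5 = 1. Recurrence: u_k = 7/9·u_{k+1} + 2/9·u_{k-1} for 1 ≤ k ≤ 4. Try u_k = A + B·r^k with r = q/p = (2/9)/(7/9) = 2/7. Substitution satisfies the recurrence; boundary conditions give:
  u_k = (1 − r^k) / (1 − r^N) = (1 − (2/7)^1) / (1 − (2/7)^5) = 2401/3355.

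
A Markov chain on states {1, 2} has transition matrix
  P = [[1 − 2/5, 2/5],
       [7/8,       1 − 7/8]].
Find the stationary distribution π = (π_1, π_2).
π_1 = 35/51, π_2 = 16/51

Solve πP = π with π_1 + π_2 = 1. From πP = π: π_1 · (1 − 2/5) + π_2 · 7/8 = π_1 ⇒ π_2 · 7/8 = π_1 · 2/5 ⇒ π_2/π_1 = (2/5)/(7/8) = 16/35. Together with π_1 + π_2 = 1:
  π_1 = (7/8)/(2/5 + 7/8) = (7/8)/(51/40) = 35/51,
  π_2 = (2/5)/(2/5 + 7/8) = (2/5)/(51/40) = 16/51.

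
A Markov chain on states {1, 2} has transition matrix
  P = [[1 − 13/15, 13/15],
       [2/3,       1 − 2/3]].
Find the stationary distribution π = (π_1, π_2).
π_1 = 10/23, π_2 = 13/23

Solve πP = π with π_1 + π_2 = 1. From πP = π: π_1 · (1 − 13/15) + π_2 · 2/3 = π_1 ⇒ π_2 · 2/3 = π_1 · 13/15 ⇒ π_2/π_1 = (13/15)/(2/3) = 13/10. Together with π_1 + π_2 = 1:
  π_1 = (2/3)/(13/15 + 2/3) = (2/3)/(23/15) = 10/23,
  π_2 = (13/15)/(13/15 + 2/3) = (13/15)/(23/15) = 13/23.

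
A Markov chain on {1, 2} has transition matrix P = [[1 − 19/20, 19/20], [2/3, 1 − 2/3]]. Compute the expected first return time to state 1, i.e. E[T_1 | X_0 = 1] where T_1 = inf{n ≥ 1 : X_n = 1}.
E[T_1 | X_0 = 1] = 1/π_1 = 97/40

For an irreducible recurrent Markov chain with stationary distribution π, E[T_i | X_0 = i] = 1/π_i (Kac's formula). Here π_1 = (2/3)/(19/20 + 2/3) = (2/3)/(97/60) = 40/97, so E[T_1 | X_0 = 1] = 1/π_1 = (19/20 + 2/3)/(2/3) = (97/60)/(2/3) = 97/40.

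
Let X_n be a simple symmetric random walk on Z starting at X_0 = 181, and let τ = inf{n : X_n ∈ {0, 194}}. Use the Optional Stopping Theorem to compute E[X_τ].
E[X_τ] = 181

X_n is a martingale and τ is a bounded-mean stopping time (indeed τ is finite a.s. with bounded expectation since the walk is in a bounded region). By the OST, E[X_τ] = E[X_0] = 181. Equivalently: E[X_τ] = 194 · P(hit 194 first) + 0 · P(hit 0 first) = 194 · (181/194) = 181.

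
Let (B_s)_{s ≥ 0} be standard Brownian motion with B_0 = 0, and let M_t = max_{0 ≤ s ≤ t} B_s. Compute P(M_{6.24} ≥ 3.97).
P(M_{6.24} ≥ 3.97) = 2·P(B_{6.24} ≥ 3.97) = 2(1 − Φ(3.97/√6.24)) ≈ 0.1120

By the reflection principle for Brownian motion, P(M_t ≥ a) = 2 · P(B_t ≥ a) for a ≥ 0. Since B_t ~ N(0, t), P(B_t ≥ 3.97) = 1 − Φ(3.97/√t) = 1 − Φ(3.97/√6.24) = 1 − Φ(1.5893). So
  P(M_{6.24} ≥ 3.97) = 2(1 − Φ(1.5893)) ≈ 0.1120.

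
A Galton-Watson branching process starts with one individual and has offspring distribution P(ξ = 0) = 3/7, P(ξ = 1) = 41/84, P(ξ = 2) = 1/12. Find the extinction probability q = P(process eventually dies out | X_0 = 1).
q = 1

Mean offspring μ = 0·3/7 + 1·41/84 + 2·1/12 = 55/84 ≤ 1. For μ ≤ 1 with offspring not concentrated at 1, the Galton-Watson process goes extinct almost surely, so q = 1.
(Algebraic check: The pgf is f(s) = 3/7 + 41/84·s + 1/12·s². The extinction probability q is the smallest fixed point of f in [0, 1]. Setting s = f(s):
  1/12·s² + (41/84 − 1)·s + 3/7 = 0
  1/12·s² − (3/7 + 1/12)·s + 3/7 = 0
which factors as (s − 1)·(1/12·s − 3/7) = 0, giving roots s = 1 and s = (3/7)/(1/12) = 36/7. Since 36/7 ≥ 1, the smallest root in [0, 1] is s = 1.)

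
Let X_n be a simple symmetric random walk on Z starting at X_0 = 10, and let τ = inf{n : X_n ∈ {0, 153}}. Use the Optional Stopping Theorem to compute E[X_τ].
E[X_τ] = 10

X_n is a martingale and τ is a bounded-mean stopping time (indeed τ is finite a.s. with bounded expectation since the walk is in a bounded region). By the OST, E[X_τ] = E[X_0] = 10. Equivalently: E[X_τ] = 153 · P(hit 153 first) + 0 · P(hit 0 first) = 153 · (10/153) = 10.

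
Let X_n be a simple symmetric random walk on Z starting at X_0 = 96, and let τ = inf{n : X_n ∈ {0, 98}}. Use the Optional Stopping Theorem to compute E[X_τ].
E[X_τ] = 96

X_n is a martingale and τ is a bounded-mean stopping time (indeed τ is finite a.s. with bounded expectation since the walk is in a bounded region). By the OST, E[X_τ] = E[X_0] = 96. Equivalently: E[X_τ] = 98 · P(hit 98 first) + 0 · P(hit 0 first) = 98 · (96/98) = 96.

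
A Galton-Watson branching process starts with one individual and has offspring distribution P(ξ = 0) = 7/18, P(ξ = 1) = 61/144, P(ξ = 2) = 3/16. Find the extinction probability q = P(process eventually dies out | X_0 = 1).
q = 1

Mean offspring μ = 0·7/18 + 1·61/144 + 2·3/16 = 115/144 ≤ 1. For μ ≤ 1 with offspring not concentrated at 1, the Galton-Watson process goes extinct almost surely, so q = 1.
(Algebraic check: The pgf is f(s) = 7/18 + 61/144·s + 3/16·s². The extinction probability q is the smallest fixed point of f in [0, 1]. Setting s = f(s):
  3/16·s² + (61/144 − 1)·s + 7/18 = 0
  3/16·s² − (7/18 + 3/16)·s + 7/18 = 0
which factors as (s − 1)·(3/16·s − 7/18) = 0, giving roots s = 1 and s = (7/18)/(3/16) = 56/27. Since 56/27 ≥ 1, the smallest root in [0, 1] is s = 1.)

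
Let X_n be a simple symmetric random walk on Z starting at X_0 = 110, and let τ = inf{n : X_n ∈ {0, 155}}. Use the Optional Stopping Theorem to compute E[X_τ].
E[X_τ] = 110

X_n is a martingale and τ is a bounded-mean stopping time (indeed τ is finite a.s. with bounded expectation since the walk is in a bounded region). By the OST, E[X_τ] = E[X_0] = 110. Equivalently: E[X_τ] = 155 · P(hit 155 first) + 0 · P(hit 0 first) = 155 · (110/155) = 110.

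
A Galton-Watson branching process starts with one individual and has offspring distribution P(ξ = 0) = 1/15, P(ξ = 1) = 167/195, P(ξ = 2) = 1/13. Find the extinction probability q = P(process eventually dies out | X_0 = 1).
q = 13/15

The pgf is f(s) = 1/15 + 167/195·s + 1/13·s². The extinction probability q is the smallest fixed point of f in [0, 1]. Setting s = f(s):
  1/13·s² + (167/195 − 1)·s + 1/15 = 0
  1/13·s² − (1/15 + 1/13)·s + 1/15 = 0
which factors as (s − 1)·(1/13·s − 1/15) = 0, giving roots s = 1 and s = (1/15)/(1/13) = 13/15.
Mean offspring μ = 167/195 + 2·1/13 = 197/195 > 1 (supercritical), so q < 1. The extinction probability is the smaller root: q = (1/15)/(1/13) = 13/15.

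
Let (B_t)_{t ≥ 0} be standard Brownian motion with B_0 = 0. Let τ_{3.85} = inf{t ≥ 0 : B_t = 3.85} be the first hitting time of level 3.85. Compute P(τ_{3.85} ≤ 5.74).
P(τ_{3.85} ≤ 5.74) = 2(1 − Φ(3.85/√5.74)) = 2(1 − Φ(1.6070)) ≈ 0.1081

By the reflection principle for standard BM, P(τ_b ≤ t) = 2 · P(B_t ≥ b). Since B_t ~ N(0, t), P(B_t ≥ 3.85) = 1 − Φ(3.85/√t) = 1 − Φ(3.85/√5.74) = 1 − Φ(1.6070) ≈ 0.05403. Doubling: P(τ_{3.85} ≤ 5.74) ≈ 2 · 0.05403 = 0.10806 ≈ 0.1081.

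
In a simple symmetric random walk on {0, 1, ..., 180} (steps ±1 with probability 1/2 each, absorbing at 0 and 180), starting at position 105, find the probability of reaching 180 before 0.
P(hit 180 before 0) = 105/180 = 7/12

Let u_k = P(hit 180 before 0 | start at k). Then u_0 = 0, u_180 = 1, and u_k = u_{k-1}/2 + u_{k+1}/2 for 1 ≤ k ≤ 179. This harmonic recurrence is solved by u_k = k/180, giving u_105 = 105/180 = 7/12.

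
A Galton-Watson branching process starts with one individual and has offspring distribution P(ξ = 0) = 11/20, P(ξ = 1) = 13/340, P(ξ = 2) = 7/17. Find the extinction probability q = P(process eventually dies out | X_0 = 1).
q = 1

Mean offspring μ = 0·11/20 + 1·13/340 + 2·7/17 = 293/340 ≤ 1. For μ ≤ 1 with offspring not concentrated at 1, the Galton-Watson process goes extinct almost surely, so q = 1.
(Algebraic check: The pgf is f(s) = 11/20 + 13/340·s + 7/17·s². The extinction probability q is the smallest fixed point of f in [0, 1]. Setting s = f(s):
  7/17·s² + (13/340 − 1)·s + 11/20 = 0
  7/17·s² − (11/20 + 7/17)·s + 11/20 = 0
which factors as (s − 1)·(7/17·s − 11/20) = 0, giving roots s = 1 and s = (11/20)/(7/17) = 187/140. Since 187/140 ≥ 1, the smallest root in [0, 1] is s = 1.)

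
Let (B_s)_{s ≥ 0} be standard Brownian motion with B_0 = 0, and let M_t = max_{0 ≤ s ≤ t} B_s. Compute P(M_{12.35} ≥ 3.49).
P(M_{12.35} ≥ 3.49) = 2·P(B_{12.35} ≥ 3.49) = 2(1 − Φ(3.49/√12.35)) ≈ 0.3207

By the reflection principle for Brownian motion, P(M_t ≥ a) = 2 · P(B_t ≥ a) for a ≥ 0. Since B_t ~ N(0, t), P(B_t ≥ 3.49) = 1 − Φ(3.49/√t) = 1 − Φ(3.49/√12.35) = 1 − Φ(0.9931). So
  P(M_{12.35} ≥ 3.49) = 2(1 − Φ(0.9931)) ≈ 0.3207.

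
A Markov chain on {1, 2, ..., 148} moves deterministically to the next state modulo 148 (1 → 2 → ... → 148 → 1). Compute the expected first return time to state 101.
E[T_101 | X_0 = 101] = 148

The chain cycles deterministically, so starting at state 101 it returns in exactly 148 steps. Equivalently, the stationary distribution is uniform π_j = 1/148 for every state j, so by Kac's formula E[T_101] = 1/π_101 = 148.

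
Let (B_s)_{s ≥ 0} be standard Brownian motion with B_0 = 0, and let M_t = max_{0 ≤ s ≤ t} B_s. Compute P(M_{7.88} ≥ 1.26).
P(M_{7.88} ≥ 1.26) = 2·P(B_{7.88} ≥ 1.26) = 2(1 − Φ(1.26/√7.88)) ≈ 0.6535

By the reflection principle for Brownian motion, P(M_t ≥ a) = 2 · P(B_t ≥ a) for a ≥ 0. Since B_t ~ N(0, t), P(B_t ≥ 1.26) = 1 − Φ(1.26/√t) = 1 − Φ(1.26/√7.88) = 1 − Φ(0.4489). So
  P(M_{7.88} ≥ 1.26) = 2(1 − Φ(0.4489)) ≈ 0.6535.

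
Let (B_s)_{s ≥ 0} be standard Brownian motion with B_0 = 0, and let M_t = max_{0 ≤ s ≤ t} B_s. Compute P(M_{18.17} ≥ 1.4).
P(M_{18.17} ≥ 1.4) = 2·P(B_{18.17} ≥ 1.4) = 2(1 − Φ(1.4/√18.17)) ≈ 0.7426

By the reflection principle for Brownian motion, P(M_t ≥ a) = 2 · P(B_t ≥ a) for a ≥ 0. Since B_t ~ N(0, t), P(B_t ≥ 1.4) = 1 − Φ(1.4/√t) = 1 − Φ(1.4/√18.17) = 1 − Φ(0.3284). So
  P(M_{18.17} ≥ 1.4) = 2(1 − Φ(0.3284)) ≈ 0.7426.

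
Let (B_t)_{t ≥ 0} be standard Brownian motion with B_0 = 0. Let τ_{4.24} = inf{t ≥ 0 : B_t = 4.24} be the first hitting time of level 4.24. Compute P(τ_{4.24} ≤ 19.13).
P(τ_{4.24} ≤ 19.13) = 2(1 − Φ(4.24/√19.13)) = 2(1 − Φ(0.9694)) ≈ 0.3323

By the reflection principle for standard BM, P(τ_b ≤ t) = 2 · P(B_t ≥ b). Since B_t ~ N(0, t), P(B_t ≥ 4.24) = 1 − Φ(4.24/√t) = 1 − Φ(4.24/√19.13) = 1 − Φ(0.9694) ≈ 0.16617. Doubling: P(τ_{4.24} ≤ 19.13) ≈ 2 · 0.16617 = 0.33234 ≈ 0.3323.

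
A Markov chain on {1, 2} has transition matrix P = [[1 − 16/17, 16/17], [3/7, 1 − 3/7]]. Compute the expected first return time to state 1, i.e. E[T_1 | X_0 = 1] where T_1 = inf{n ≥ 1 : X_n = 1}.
E[T_1 | X_0 = 1] = 1/π_1 = 163/51

For an irreducible recurrent Markov chain with stationary distribution π, E[T_i | X_0 = i] = 1/π_i (Kac's formula). Here π_1 = (3/7)/(16/17 + 3/7) = (3/7)/(163/119) = 51/163, so E[T_1 | X_0 = 1] = 1/π_1 = (16/17 + 3/7)/(3/7) = (163/119)/(3/7) = 163/51.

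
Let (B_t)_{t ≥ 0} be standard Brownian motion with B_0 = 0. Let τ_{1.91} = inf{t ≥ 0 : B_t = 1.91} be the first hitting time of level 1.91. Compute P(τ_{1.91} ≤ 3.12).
P(τ_{1.91} ≤ 3.12) = 2(1 − Φ(1.91/√3.12)) = 2(1 − Φ(1.0813)) ≈ 0.2796

By the reflection principle for standard BM, P(τ_b ≤ t) = 2 · P(B_t ≥ b). Since B_t ~ N(0, t), P(B_t ≥ 1.91) = 1 − Φ(1.91/√t) = 1 − Φ(1.91/√3.12) = 1 − Φ(1.0813) ≈ 0.13978. Doubling: P(τ_{1.91} ≤ 3.12) ≈ 2 · 0.13978 = 0.27956 ≈ 0.2796.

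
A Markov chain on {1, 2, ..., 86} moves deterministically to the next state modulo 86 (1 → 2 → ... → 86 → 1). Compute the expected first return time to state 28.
E[T_28 | X_0 = 28] = 86

The chain cycles deterministically, so starting at state 28 it returns in exactly 86 steps. Equivalently, the stationary distribution is uniform π_j = 1/86 for every state j, so by Kac's formula E[T_28] = 1/π_28 = 86.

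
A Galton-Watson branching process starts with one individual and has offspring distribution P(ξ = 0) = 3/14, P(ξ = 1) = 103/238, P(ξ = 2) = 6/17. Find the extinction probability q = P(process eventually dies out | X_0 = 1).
q = 17/28

The pgf is f(s) = 3/14 + 103/238·s + 6/17·s². The extinction probability q is the smallest fixed point of f in [0, 1]. Setting s = f(s):
  6/17·s² + (103/238 − 1)·s + 3/14 = 0
  6/17·s² − (3/14 + 6/17)·s + 3/14 = 0
which factors as (s − 1)·(6/17·s − 3/14) = 0, giving roots s = 1 and s = (3/14)/(6/17) = 17/28.
Mean offspring μ = 103/238 + 2·6/17 = 271/238 > 1 (supercritical), so q < 1. The extinction probability is the smaller root: q = (3/14)/(6/17) = 17/28.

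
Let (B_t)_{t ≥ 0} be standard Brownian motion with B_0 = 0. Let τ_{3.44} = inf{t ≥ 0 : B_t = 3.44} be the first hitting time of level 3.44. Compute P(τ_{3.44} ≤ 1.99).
P(τ_{3.44} ≤ 1.99) = 2(1 − Φ(3.44/√1.99)) = 2(1 − Φ(2.4386)) ≈ 0.0147

By the reflection principle for standard BM, P(τ_b ≤ t) = 2 · P(B_t ≥ b). Since B_t ~ N(0, t), P(B_t ≥ 3.44) = 1 − Φ(3.44/√t) = 1 − Φ(3.44/√1.99) = 1 − Φ(2.4386) ≈ 0.00737. Doubling: P(τ_{3.44} ≤ 1.99) ≈ 2 · 0.00737 = 0.01474 ≈ 0.0147.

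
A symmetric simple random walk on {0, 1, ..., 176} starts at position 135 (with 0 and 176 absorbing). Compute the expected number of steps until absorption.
E[τ | X_0 = 135] = 5535

Let v_k = E[τ | X_0 = k]. Boundary: v_0 = v_176 = 0. Recurrence: v_k = 1 + (v_{k-1} + v_{k+1})/2 for 1 ≤ k ≤ 175. The particular solution to v_k − (v_{k-1} + v_{k+1})/2 = 1 is v_k = −k^2. Adding homogeneous solution A + B k and matching boundaries gives v_k = k (176 − k). Substituting k = 135: v_135 = 135 · 41 = 5535.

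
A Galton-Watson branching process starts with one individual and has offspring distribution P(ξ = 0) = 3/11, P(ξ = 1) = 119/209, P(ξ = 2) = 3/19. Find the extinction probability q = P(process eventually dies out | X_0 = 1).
q = 1

Mean offspring μ = 0·3/11 + 1·119/209 + 2·3/19 = 185/209 ≤ 1. For μ ≤ 1 with offspring not concentrated at 1, the Galton-Watson process goes extinct almost surely, so q = 1.
(Algebraic check: The pgf is f(s) = 3/11 + 119/209·s + 3/19·s². The extinction probability q is the smallest fixed point of f in [0, 1]. Setting s = f(s):
  3/19·s² + (119/209 − 1)·s + 3/11 = 0
  3/19·s² − (3/11 + 3/19)·s + 3/11 = 0
which factors as (s − 1)·(3/19·s − 3/11) = 0, giving roots s = 1 and s = (3/11)/(3/19) = 19/11. Since 19/11 ≥ 1, the smallest root in [0, 1] is s = 1.)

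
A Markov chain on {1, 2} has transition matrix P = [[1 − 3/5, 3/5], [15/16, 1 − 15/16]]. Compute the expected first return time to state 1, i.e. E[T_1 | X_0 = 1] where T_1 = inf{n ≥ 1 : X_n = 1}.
E[T_1 | X_0 = 1] = 1/π_1 = 41/25

For an irreducible recurrent Markov chain with stationary distribution π, E[T_i | X_0 = i] = 1/π_i (Kac's formula). Here π_1 = (15/16)/(3/5 + 15/16) = (15/16)/(123/80) = 25/41, so E[T_1 | X_0 = 1] = 1/π_1 = (3/5 + 15/16)/(15/16) = (123/80)/(15/16) = 41/25.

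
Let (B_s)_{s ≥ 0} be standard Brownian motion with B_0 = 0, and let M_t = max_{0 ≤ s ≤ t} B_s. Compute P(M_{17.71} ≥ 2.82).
P(M_{17.71} ≥ 2.82) = 2·P(B_{17.71} ≥ 2.82) = 2(1 − Φ(2.82/√17.71)) ≈ 0.5028

By the reflection principle for Brownian motion, P(M_t ≥ a) = 2 · P(B_t ≥ a) for a ≥ 0. Since B_t ~ N(0, t), P(B_t ≥ 2.82) = 1 − Φ(2.82/√t) = 1 − Φ(2.82/√17.71) = 1 − Φ(0.6701). So
  P(M_{17.71} ≥ 2.82) = 2(1 − Φ(0.6701)) ≈ 0.5028.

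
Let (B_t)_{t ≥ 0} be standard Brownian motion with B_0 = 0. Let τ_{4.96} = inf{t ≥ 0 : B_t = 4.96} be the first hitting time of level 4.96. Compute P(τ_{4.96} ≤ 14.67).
P(τ_{4.96} ≤ 14.67) = 2(1 − Φ(4.96/√14.67)) = 2(1 − Φ(1.2950)) ≈ 0.1953

By the reflection principle for standard BM, P(τ_b ≤ t) = 2 · P(B_t ≥ b). Since B_t ~ N(0, t), P(B_t ≥ 4.96) = 1 − Φ(4.96/√t) = 1 − Φ(4.96/√14.67) = 1 − Φ(1.2950) ≈ 0.09766. Doubling: P(τ_{4.96} ≤ 14.67) ≈ 2 · 0.09766 = 0.19532 ≈ 0.1953.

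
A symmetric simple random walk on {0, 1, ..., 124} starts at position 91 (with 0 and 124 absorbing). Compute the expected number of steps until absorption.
E[τ | X_0 = 91] = 3003

Let v_k = E[τ | X_0 = k]. Boundary: v_0 = v_124 = 0. Recurrence: v_k = 1 + (v_{k-1} + v_{k+1})/2 for 1 ≤ k ≤ 123. The particular solution to v_k − (v_{k-1} + v_{k+1})/2 = 1 is v_k = −k^2. Adding homogeneous solution A + B k and matching boundaries gives v_k = k (124 − k). Substituting k = 91: v_91 = 91 · 33 = 3003.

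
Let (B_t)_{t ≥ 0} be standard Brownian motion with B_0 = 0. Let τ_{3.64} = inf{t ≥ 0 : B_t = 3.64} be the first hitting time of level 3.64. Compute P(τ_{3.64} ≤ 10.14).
P(τ_{3.64} ≤ 10.14) = 2(1 − Φ(3.64/√10.14)) = 2(1 − Φ(1.1431)) ≈ 0.2530

By the reflection principle for standard BM, P(τ_b ≤ t) = 2 · P(B_t ≥ b). Since B_t ~ N(0, t), P(B_t ≥ 3.64) = 1 − Φ(3.64/√t) = 1 − Φ(3.64/√10.14) = 1 − Φ(1.1431) ≈ 0.12650. Doubling: P(τ_{3.64} ≤ 10.14) ≈ 2 · 0.12650 = 0.25300 ≈ 0.2530.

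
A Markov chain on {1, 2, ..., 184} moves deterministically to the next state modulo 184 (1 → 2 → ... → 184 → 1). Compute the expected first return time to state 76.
E[T_76 | X_0 = 76] = 184

The chain cycles deterministically, so starting at state 76 it returns in exactly 184 steps. Equivalently, the stationary distribution is uniform π_j = 1/184 for every state j, so by Kac's formula E[T_76] = 1/π_76 = 184.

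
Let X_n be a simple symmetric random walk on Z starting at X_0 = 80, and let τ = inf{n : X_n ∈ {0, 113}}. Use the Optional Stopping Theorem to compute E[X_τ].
E[X_τ] = 80

X_n is a martingale and τ is a bounded-mean stopping time (indeed τ is finite a.s. with bounded expectation since the walk is in a bounded region). By the OST, E[X_τ] = E[X_0] = 80. Equivalently: E[X_τ] = 113 · P(hit 113 first) + 0 · P(hit 0 first) = 113 · (80/113) = 80.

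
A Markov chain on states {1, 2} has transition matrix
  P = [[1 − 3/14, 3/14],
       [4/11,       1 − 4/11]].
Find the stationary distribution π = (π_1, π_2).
π_1 = 56/89, π_2 = 33/89

Solve πP = π with π_1 + π_2 = 1. From πP = π: π_1 · (1 − 3/14) + π_2 · 4/11 = π_1 ⇒ π_2 · 4/11 = π_1 · 3/14 ⇒ π_2/π_1 = (3/14)/(4/11) = 33/56. Together with π_1 + π_2 = 1:
  π_1 = (4/11)/(3/14 + 4/11) = (4/11)/(89/154) = 56/89,
  π_2 = (3/14)/(3/14 + 4/11) = (3/14)/(89/154) = 33/89.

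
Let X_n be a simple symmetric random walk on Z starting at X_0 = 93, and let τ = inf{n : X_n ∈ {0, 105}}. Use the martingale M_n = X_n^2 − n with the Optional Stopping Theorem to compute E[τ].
E[τ] = 1116

M_n = X_n^2 − n is a martingale (since E[X_{n+1}^2 | F_n] = X_n^2 + 1). By OST (τ has finite mean in a bounded region), E[M_τ] = E[M_0] = X_0^2 − 0 = 93^2 = 8649. Also E[M_τ] = E[X_τ^2] − E[τ]. The walk exits at 0 or 105, with P(hit 105 first) = 93/105, so E[X_τ^2] = 105^2 · 93/105 + 0 = 9765. Thus E[τ] = E[X_τ^2] − E[M_τ] = 9765 − 8649 = 1116 = 93(105 − 93) = 1116.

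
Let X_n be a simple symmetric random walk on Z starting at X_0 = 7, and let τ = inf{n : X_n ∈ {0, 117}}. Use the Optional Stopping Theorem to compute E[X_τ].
E[X_τ] = 7

X_n is a martingale and τ is a bounded-mean stopping time (indeed τ is finite a.s. with bounded expectation since the walk is in a bounded region). By the OST, E[X_τ] = E[X_0] = 7. Equivalently: E[X_τ] = 117 · P(hit 117 first) + 0 · P(hit 0 first) = 117 · (7/117) = 7.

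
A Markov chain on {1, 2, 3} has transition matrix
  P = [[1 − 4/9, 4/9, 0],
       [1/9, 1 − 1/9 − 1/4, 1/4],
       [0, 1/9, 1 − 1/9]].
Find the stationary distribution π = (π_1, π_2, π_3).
π = (1/14, 2/7, 9/14)

This is a birth-death chain on three states, which satisfies detailed balance: π_1 · P_{12} = π_2 · P_{21} and π_2 · P_{23} = π_3 · P_{32}.
From π_1 · 4/9 = π_2 · 1/9: π_2/π_1 = (4/9)/(1/9) = 4.
From π_2 · 1/4 = π_3 · 1/9: π_3/π_2 = (1/4)/(1/9) = 9/4.
Take π_1 proportional to 1; then unnormalized π = (1, 4, 9). Normalize by dividing by the sum 14:
  π = (1/14, 2/7, 9/14).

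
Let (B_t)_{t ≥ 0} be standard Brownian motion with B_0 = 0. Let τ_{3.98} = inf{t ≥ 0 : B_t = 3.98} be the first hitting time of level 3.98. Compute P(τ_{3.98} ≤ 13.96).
P(τ_{3.98} ≤ 13.96) = 2(1 − Φ(3.98/√13.96)) = 2(1 − Φ(1.0652)) ≈ 0.2868

By the reflection principle for standard BM, P(τ_b ≤ t) = 2 · P(B_t ≥ b). Since B_t ~ N(0, t), P(B_t ≥ 3.98) = 1 − Φ(3.98/√t) = 1 − Φ(3.98/√13.96) = 1 − Φ(1.0652) ≈ 0.14339. Doubling: P(τ_{3.98} ≤ 13.96) ≈ 2 · 0.14339 = 0.28678 ≈ 0.2868.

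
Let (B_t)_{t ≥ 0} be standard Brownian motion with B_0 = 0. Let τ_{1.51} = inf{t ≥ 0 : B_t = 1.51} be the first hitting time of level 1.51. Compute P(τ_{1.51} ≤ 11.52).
P(τ_{1.51} ≤ 11.52) = 2(1 − Φ(1.51/√11.52)) = 2(1 − Φ(0.4449)) ≈ 0.6564

By the reflection principle for standard BM, P(τ_b ≤ t) = 2 · P(B_t ≥ b). Since B_t ~ N(0, t), P(B_t ≥ 1.51) = 1 − Φ(1.51/√t) = 1 − Φ(1.51/√11.52) = 1 − Φ(0.4449) ≈ 0.32820. Doubling: P(τ_{1.51} ≤ 11.52) ≈ 2 · 0.32820 = 0.65640 ≈ 0.6564.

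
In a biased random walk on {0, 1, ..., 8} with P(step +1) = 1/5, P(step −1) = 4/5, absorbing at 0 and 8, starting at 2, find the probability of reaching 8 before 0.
P(hit 8 before 0) = (1 − (4)^2) / (1 − (4)^8) = 1/4369

Let u_k denote P(reach 8 before 0 | start at k). Boundary: u_0 = 0, u_8 = 1. Recurrence: u_k = 1/5·u_{k+1} + 4/5·u_{k-1} for 1 ≤ k ≤ 7. Try u_k = A + B·r^k with r = q/p = (4/5)/(1/5) = 4. Substitution satisfies the recurrence; boundary conditions give:
  u_k = (1 − r^k) / (1 − r^N) = (1 − (4)^2) / (1 − (4)^8) = 1/4369.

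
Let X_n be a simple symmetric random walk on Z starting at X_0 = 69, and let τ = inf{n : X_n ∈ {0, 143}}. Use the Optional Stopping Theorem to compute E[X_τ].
E[X_τ] = 69

X_n is a martingale and τ is a bounded-mean stopping time (indeed τ is finite a.s. with bounded expectation since the walk is in a bounded region). By the OST, E[X_τ] = E[X_0] = 69. Equivalently: E[X_τ] = 143 · P(hit 143 first) + 0 · P(hit 0 first) = 143 · (69/143) = 69.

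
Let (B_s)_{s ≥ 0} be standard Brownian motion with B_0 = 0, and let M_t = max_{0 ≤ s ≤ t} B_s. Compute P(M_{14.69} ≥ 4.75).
P(M_{14.69} ≥ 4.75) = 2·P(B_{14.69} ≥ 4.75) = 2(1 − Φ(4.75/√14.69)) ≈ 0.2152

By the reflection principle for Brownian motion, P(M_t ≥ a) = 2 · P(B_t ≥ a) for a ≥ 0. Since B_t ~ N(0, t), P(B_t ≥ 4.75) = 1 − Φ(4.75/√t) = 1 − Φ(4.75/√14.69) = 1 − Φ(1.2393). So
  P(M_{14.69} ≥ 4.75) = 2(1 − Φ(1.2393)) ≈ 0.2152.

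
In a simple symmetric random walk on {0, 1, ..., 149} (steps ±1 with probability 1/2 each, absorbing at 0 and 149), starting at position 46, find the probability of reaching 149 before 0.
P(hit 149 before 0) = 46/149

Let u_k = P(hit 149 before 0 | start at k). Then u_0 = 0, u_149 = 1, and u_k = u_{k-1}/2 + u_{k+1}/2 for 1 ≤ k ≤ 148. This harmonic recurrence is solved by u_k = k/149, giving u_46 = 46/149.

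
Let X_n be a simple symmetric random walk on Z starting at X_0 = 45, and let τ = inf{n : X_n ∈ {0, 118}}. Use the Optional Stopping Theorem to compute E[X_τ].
E[X_τ] = 45

X_n is a martingale and τ is a bounded-mean stopping time (indeed τ is finite a.s. with bounded expectation since the walk is in a bounded region). By the OST, E[X_τ] = E[X_0] = 45. Equivalently: E[X_τ] = 118 · P(hit 118 first) + 0 · P(hit 0 first) = 118 · (45/118) = 45.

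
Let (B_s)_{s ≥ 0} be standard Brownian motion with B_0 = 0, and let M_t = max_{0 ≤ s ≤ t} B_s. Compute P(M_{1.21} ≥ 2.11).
P(M_{1.21} ≥ 2.11) = 2·P(B_{1.21} ≥ 2.11) = 2(1 − Φ(2.11/√1.21)) ≈ 0.0551

By the reflection principle for Brownian motion, P(M_t ≥ a) = 2 · P(B_t ≥ a) for a ≥ 0. Since B_t ~ N(0, t), P(B_t ≥ 2.11) = 1 − Φ(2.11/√t) = 1 − Φ(2.11/√1.21) = 1 − Φ(1.9182). So
  P(M_{1.21} ≥ 2.11) = 2(1 − Φ(1.9182)) ≈ 0.0551.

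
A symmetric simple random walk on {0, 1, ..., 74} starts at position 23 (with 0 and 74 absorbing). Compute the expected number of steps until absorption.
E[τ | X_0 = 23] = 1173

Let v_k = E[τ | X_0 = k]. Boundary: v_0 = v_74 = 0. Recurrence: v_k = 1 + (v_{k-1} + v_{k+1})/2 for 1 ≤ k ≤ 73. The particular solution to v_k − (v_{k-1} + v_{k+1})/2 = 1 is v_k = −k^2. Adding homogeneous solution A + B k and matching boundaries gives v_k = k (74 − k). Substituting k = 23: v_23 = 23 · 51 = 1173.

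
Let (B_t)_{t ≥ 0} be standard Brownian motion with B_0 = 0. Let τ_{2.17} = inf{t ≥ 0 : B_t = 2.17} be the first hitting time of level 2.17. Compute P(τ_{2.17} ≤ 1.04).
P(τ_{2.17} ≤ 1.04) = 2(1 − Φ(2.17/√1.04)) = 2(1 − Φ(2.1279)) ≈ 0.0333

By the reflection principle for standard BM, P(τ_b ≤ t) = 2 · P(B_t ≥ b). Since B_t ~ N(0, t), P(B_t ≥ 2.17) = 1 − Φ(2.17/√t) = 1 − Φ(2.17/√1.04) = 1 − Φ(2.1279) ≈ 0.01667. Doubling: P(τ_{2.17} ≤ 1.04) ≈ 2 · 0.01667 = 0.03334 ≈ 0.0333.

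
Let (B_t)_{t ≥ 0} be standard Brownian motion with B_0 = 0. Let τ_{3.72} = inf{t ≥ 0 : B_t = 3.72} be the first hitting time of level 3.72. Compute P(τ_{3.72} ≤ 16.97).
P(τ_{3.72} ≤ 16.97) = 2(1 − Φ(3.72/√16.97)) = 2(1 − Φ(0.9030)) ≈ 0.3665

By the reflection principle for standard BM, P(τ_b ≤ t) = 2 · P(B_t ≥ b). Since B_t ~ N(0, t), P(B_t ≥ 3.72) = 1 − Φ(3.72/√t) = 1 − Φ(3.72/√16.97) = 1 − Φ(0.9030) ≈ 0.18326. Doubling: P(τ_{3.72} ≤ 16.97) ≈ 2 · 0.18326 = 0.36652 ≈ 0.3665.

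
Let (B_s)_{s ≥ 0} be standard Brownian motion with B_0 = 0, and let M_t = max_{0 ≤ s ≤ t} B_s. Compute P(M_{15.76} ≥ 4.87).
P(M_{15.76} ≥ 4.87) = 2·P(B_{15.76} ≥ 4.87) = 2(1 − Φ(4.87/√15.76)) ≈ 0.2199

By the reflection principle for Brownian motion, P(M_t ≥ a) = 2 · P(B_t ≥ a) for a ≥ 0. Since B_t ~ N(0, t), P(B_t ≥ 4.87) = 1 − Φ(4.87/√t) = 1 − Φ(4.87/√15.76) = 1 − Φ(1.2267). So
  P(M_{15.76} ≥ 4.87) = 2(1 − Φ(1.2267)) ≈ 0.2199.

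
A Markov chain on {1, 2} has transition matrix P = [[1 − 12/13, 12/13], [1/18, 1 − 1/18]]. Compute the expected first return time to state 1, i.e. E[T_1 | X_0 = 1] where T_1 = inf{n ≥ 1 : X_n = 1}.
E[T_1 | X_0 = 1] = 1/π_1 = 229/13

For an irreducible recurrent Markov chain with stationary distribution π, E[T_i | X_0 = i] = 1/π_i (Kac's formula). Here π_1 = (1/18)/(12/13 + 1/18) = (1/18)/(229/234) = 13/229, so E[T_1 | X_0 = 1] = 1/π_1 = (12/13 + 1/18)/(1/18) = (229/234)/(1/18) = 229/13.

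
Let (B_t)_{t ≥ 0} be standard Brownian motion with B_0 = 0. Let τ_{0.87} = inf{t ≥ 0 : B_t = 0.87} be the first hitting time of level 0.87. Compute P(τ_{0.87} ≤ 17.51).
P(τ_{0.87} ≤ 17.51) = 2(1 − Φ(0.87/√17.51)) = 2(1 − Φ(0.2079)) ≈ 0.8353

By the reflection principle for standard BM, P(τ_b ≤ t) = 2 · P(B_t ≥ b). Since B_t ~ N(0, t), P(B_t ≥ 0.87) = 1 − Φ(0.87/√t) = 1 − Φ(0.87/√17.51) = 1 − Φ(0.2079) ≈ 0.41765. Doubling: P(τ_{0.87} ≤ 17.51) ≈ 2 · 0.41765 = 0.83530 ≈ 0.8353.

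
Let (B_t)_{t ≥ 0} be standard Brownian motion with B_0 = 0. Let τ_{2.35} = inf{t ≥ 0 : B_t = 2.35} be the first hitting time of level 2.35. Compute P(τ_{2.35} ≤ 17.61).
P(τ_{2.35} ≤ 17.61) = 2(1 − Φ(2.35/√17.61)) = 2(1 − Φ(0.5600)) ≈ 0.5755

By the reflection principle for standard BM, P(τ_b ≤ t) = 2 · P(B_t ≥ b). Since B_t ~ N(0, t), P(B_t ≥ 2.35) = 1 − Φ(2.35/√t) = 1 − Φ(2.35/√17.61) = 1 − Φ(0.5600) ≈ 0.28774. Doubling: P(τ_{2.35} ≤ 17.61) ≈ 2 · 0.28774 = 0.57548 ≈ 0.5755.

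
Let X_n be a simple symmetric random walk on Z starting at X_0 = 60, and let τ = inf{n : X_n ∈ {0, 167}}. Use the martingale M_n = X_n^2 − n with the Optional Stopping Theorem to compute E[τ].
E[τ] = 6420

M_n = X_n^2 − n is a martingale (since E[X_{n+1}^2 | F_n] = X_n^2 + 1). By OST (τ has finite mean in a bounded region), E[M_τ] = E[M_0] = X_0^2 − 0 = 60^2 = 3600. Also E[M_τ] = E[X_τ^2] − E[τ]. The walk exits at 0 or 167, with P(hit 167 first) = 60/167, so E[X_τ^2] = 167^2 · 60/167 + 0 = 10020. Thus E[τ] = E[X_τ^2] − E[M_τ] = 10020 − 3600 = 6420 = 60(167 − 60) = 6420.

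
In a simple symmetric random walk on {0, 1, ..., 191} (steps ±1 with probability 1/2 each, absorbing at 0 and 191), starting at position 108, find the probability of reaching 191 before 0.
P(hit 191 before 0) = 108/191

Let u_k = P(hit 191 before 0 | start at k). Then u_0 = 0, u_191 = 1, and u_k = u_{k-1}/2 + u_{k+1}/2 for 1 ≤ k ≤ 190. This harmonic recurrence is solved by u_k = k/191, giving u_108 = 108/191.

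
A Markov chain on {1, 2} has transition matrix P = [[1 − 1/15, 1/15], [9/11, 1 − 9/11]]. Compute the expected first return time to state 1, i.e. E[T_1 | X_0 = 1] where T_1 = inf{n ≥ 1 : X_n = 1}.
E[T_1 | X_0 = 1] = 1/π_1 = 146/135

For an irreducible recurrent Markov chain with stationary distribution π, E[T_i | X_0 = i] = 1/π_i (Kac's formula). Here π_1 = (9/11)/(1/15 + 9/11) = (9/11)/(146/165) = 135/146, so E[T_1 | X_0 = 1] = 1/π_1 = (1/15 + 9/11)/(9/11) = (146/165)/(9/11) = 146/135.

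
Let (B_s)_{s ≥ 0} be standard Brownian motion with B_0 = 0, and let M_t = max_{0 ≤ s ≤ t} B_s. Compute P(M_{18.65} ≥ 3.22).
P(M_{18.65} ≥ 3.22) = 2·P(B_{18.65} ≥ 3.22) = 2(1 − Φ(3.22/√18.65)) ≈ 0.4559

By the reflection principle for Brownian motion, P(M_t ≥ a) = 2 · P(B_t ≥ a) for a ≥ 0. Since B_t ~ N(0, t), P(B_t ≥ 3.22) = 1 − Φ(3.22/√t) = 1 − Φ(3.22/√18.65) = 1 − Φ(0.7456). So
  P(M_{18.65} ≥ 3.22) = 2(1 − Φ(0.7456)) ≈ 0.4559.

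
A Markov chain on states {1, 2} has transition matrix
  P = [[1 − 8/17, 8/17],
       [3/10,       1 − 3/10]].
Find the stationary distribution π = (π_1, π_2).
π_1 = 51/131, π_2 = 80/131

Solve πP = π with π_1 + π_2 = 1. From πP = π: π_1 · (1 − 8/17) + π_2 · 3/10 = π_1 ⇒ π_2 · 3/10 = π_1 · 8/17 ⇒ π_2/π_1 = (8/17)/(3/10) = 80/51. Together with π_1 + π_2 = 1:
  π_1 = (3/10)/(8/17 + 3/10) = (3/10)/(131/170) = 51/131,
  π_2 = (8/17)/(8/17 + 3/10) = (8/17)/(131/170) = 80/131.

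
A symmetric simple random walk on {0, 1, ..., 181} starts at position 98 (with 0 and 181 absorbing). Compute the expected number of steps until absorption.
E[τ | X_0 = 98] = 8134

Let v_k = E[τ | X_0 = k]. Boundary: v_0 = v_181 = 0. Recurrence: v_k = 1 + (v_{k-1} + v_{k+1})/2 for 1 ≤ k ≤ 180. The particular solution to v_k − (v_{k-1} + v_{k+1})/2 = 1 is v_k = −k^2. Adding homogeneous solution A + B k and matching boundaries gives v_k = k (181 − k). Substituting k = 98: v_98 = 98 · 83 = 8134.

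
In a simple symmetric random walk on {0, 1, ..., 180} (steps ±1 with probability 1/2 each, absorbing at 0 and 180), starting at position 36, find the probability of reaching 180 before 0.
P(hit 180 before 0) = 36/180 = 1/5

Let u_k = P(hit 180 before 0 | start at k). Then u_0 = 0, u_180 = 1, and u_k = u_{k-1}/2 + u_{k+1}/2 for 1 ≤ k ≤ 179. This harmonic recurrence is solved by u_k = k/180, giving u_36 = 36/180 = 1/5.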